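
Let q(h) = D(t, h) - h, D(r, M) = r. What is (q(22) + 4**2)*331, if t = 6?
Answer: 0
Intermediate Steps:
q(h) = 6 - h
(q(22) + 4**2)*331 = ((6 - 1*22) + 4**2)*331 = ((6 - 22) + 16)*331 = (-16 + 16)*331 = 0*331 = 0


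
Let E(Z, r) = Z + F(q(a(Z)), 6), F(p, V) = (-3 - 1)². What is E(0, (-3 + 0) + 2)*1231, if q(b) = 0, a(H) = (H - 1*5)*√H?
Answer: 19696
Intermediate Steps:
a(H) = √H*(-5 + H) (a(H) = (H - 5)*√H = (-5 + H)*√H = √H*(-5 + H))
F(p, V) = 16 (F(p, V) = (-4)² = 16)
E(Z, r) = 16 + Z (E(Z, r) = Z + 16 = 16 + Z)
E(0, (-3 + 0) + 2)*1231 = (16 + 0)*1231 = 16*1231 = 19696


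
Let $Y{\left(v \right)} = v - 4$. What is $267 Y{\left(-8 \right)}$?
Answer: $-3204$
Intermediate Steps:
$Y{\left(v \right)} = -4 + v$
$267 Y{\left(-8 \right)} = 267 \left(-4 - 8\right) = 267 \left(-12\right) = -3204$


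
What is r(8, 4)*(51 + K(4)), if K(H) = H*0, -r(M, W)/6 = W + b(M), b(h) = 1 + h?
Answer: -3978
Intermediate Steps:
r(M, W) = -6 - 6*M - 6*W (r(M, W) = -6*(W + (1 + M)) = -6*(1 + M + W) = -6 - 6*M - 6*W)
K(H) = 0
r(8, 4)*(51 + K(4)) = (-6 - 6*8 - 6*4)*(51 + 0) = (-6 - 48 - 24)*51 = -78*51 = -3978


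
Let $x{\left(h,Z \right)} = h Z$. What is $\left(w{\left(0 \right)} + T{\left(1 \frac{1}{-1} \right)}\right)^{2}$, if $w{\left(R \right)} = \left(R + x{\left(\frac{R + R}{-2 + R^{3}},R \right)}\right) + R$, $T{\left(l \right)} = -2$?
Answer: $4$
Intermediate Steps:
$x{\left(h,Z \right)} = Z h$
$w{\left(R \right)} = 2 R + \frac{2 R^{2}}{-2 + R^{3}}$ ($w{\left(R \right)} = \left(R + R \frac{R + R}{-2 + R^{3}}\right) + R = \left(R + R \frac{2 R}{-2 + R^{3}}\right) + R = \left(R + \frac{2 R^{2}}{-2 + R^{3}}\right) + R = 2 R + \frac{2 R^{2}}{-2 + R^{3}}$)
$\left(w{\left(0 \right)} + T{\left(1 \frac{1}{-1} \right)}\right)^{2} = \left(2 \cdot 0 \frac{1}{-2 + 0^{3}} \left(-2 + 0 + 0^{3}\right) - 2\right)^{2} = \left(2 \cdot 0 \frac{1}{-2 + 0} \left(-2 + 0 + 0\right) - 2\right)^{2} = \left(2 \cdot 0 \frac{1}{-2} \left(-2\right) - 2\right)^{2} = \left(2 \cdot 0 \left(- \frac{1}{2}\right) \left(-2\right) - 2\right)^{2} = \left(0 - 2\right)^{2} = \left(-2\right)^{2} = 4$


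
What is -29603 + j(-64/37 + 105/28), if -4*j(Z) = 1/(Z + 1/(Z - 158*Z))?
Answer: -414859747850/14014053 ≈ -29603.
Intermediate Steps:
j(Z) = -1/(4*(Z - 1/(157*Z))) (j(Z) = -1/(4*(Z + 1/(Z - 158*Z))) = -1/(4*(Z + 1/(-157*Z))) = -1/(4*(Z - 1/(157*Z))))
-29603 + j(-64/37 + 105/28) = -29603 - 157*(-64/37 + 105/28)/(-4 + 628*(-64/37 + 105/28)²) = -29603 - 157*(-64*1/37 + 105*(1/28))/(-4 + 628*(-64*1/37 + 105*(1/28))²) = -29603 - 157*(-64/37 + 15/4)/(-4 + 628*(-64/37 + 15/4)²) = -29603 - 157*299/148/(-4 + 628*(299/148)²) = -29603 - 157*299/148/(-4 + 628*(89401/21904)) = -29603 - 157*299/148/(-4 + 14035957/5476) = -29603 - 157*299/148/14014053/5476 = -29603 - 157*299/148*5476/14014053 = -29603 - 1736891/14014053 = -414859747850/14014053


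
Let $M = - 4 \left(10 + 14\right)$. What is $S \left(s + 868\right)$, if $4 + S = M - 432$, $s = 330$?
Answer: $-637336$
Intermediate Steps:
$M = -96$ ($M = \left(-4\right) 24 = -96$)
$S = -532$ ($S = -4 - 528 = -532$)
$S \left(s + 868\right) = - 532 \left(330 + 868\right) = \left(-532\right) 1198 = -637336$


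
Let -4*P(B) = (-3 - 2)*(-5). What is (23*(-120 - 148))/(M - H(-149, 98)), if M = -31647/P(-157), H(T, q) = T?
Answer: -154100/130313 ≈ -1.1825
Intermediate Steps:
P(B) = -25/4 (P(B) = -(-3 - 2)*(-5)/4 = -(-5)*(-5)/4 = -¼*25 = -25/4)
M = 126588/25 (M = -31647/(-25/4) = -31647*(-4/25) = 126588/25 ≈ 5063.5)
(23*(-120 - 148))/(M - H(-149, 98)) = (23*(-120 - 148))/(126588/25 - 1*(-149)) = (23*(-268))/(126588/25 + 149) = -6164/130313/25 = -6164*25/130313 = -154100/130313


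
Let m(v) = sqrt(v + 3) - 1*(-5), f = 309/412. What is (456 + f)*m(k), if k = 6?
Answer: 3654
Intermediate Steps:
f = 3/4 (f = 309*(1/412) = 3/4 ≈ 0.75000)
m(v) = 5 + sqrt(3 + v) (m(v) = sqrt(3 + v) + 5 = 5 + sqrt(3 + v))
(456 + f)*m(k) = (456 + 3/4)*(5 + sqrt(3 + 6)) = 1827*(5 + sqrt(9))/4 = 1827*(5 + 3)/4 = (1827/4)*8 = 3654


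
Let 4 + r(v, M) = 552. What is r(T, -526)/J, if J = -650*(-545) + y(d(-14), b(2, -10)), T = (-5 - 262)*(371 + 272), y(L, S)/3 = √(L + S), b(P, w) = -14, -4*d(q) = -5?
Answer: 776516000/501972250459 - 3288*I*√51/501972250459 ≈ 0.0015469 - 4.6778e-8*I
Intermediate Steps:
d(q) = 5/4 (d(q) = -¼*(-5) = 5/4)
y(L, S) = 3*√(L + S)
T = -171681 (T = -267*643 = -171681)
r(v, M) = 548 (r(v, M) = -4 + 552 = 548)
J = 354250 + 3*I*√51/2 (J = -650*(-545) + 3*√(5/4 - 14) = 354250 + 3*√(-51/4) = 354250 + 3*(I*√51/2) = 354250 + 3*I*√51/2 ≈ 3.5425e+5 + 10.712*I)
r(T, -526)/J = 548/(354250 + 3*I*√51/2)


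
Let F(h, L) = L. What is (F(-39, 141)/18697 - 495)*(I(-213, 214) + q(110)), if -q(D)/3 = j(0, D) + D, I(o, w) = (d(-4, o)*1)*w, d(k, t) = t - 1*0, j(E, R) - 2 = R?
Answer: 428019412752/18697 ≈ 2.2892e+7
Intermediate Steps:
j(E, R) = 2 + R
d(k, t) = t (d(k, t) = t + 0 = t)
I(o, w) = o*w (I(o, w) = (o*1)*w = o*w)
q(D) = -6 - 6*D (q(D) = -3*((2 + D) + D) = -3*(2 + 2*D) = -6 - 6*D)
(F(-39, 141)/18697 - 495)*(I(-213, 214) + q(110)) = (141/18697 - 495)*(-213*214 + (-6 - 6*110)) = (141*(1/18697) - 495)*(-45582 + (-6 - 660)) = (141/18697 - 495)*(-45582 - 666) = -9254874/18697*(-46248) = 428019412752/18697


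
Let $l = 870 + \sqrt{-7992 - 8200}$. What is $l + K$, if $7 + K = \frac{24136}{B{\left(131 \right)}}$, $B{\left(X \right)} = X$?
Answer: $\frac{137189}{131} + 8 i \sqrt{253} \approx 1047.2 + 127.25 i$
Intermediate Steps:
$K = \frac{23219}{131}$ ($K = -7 + \frac{24136}{131} = \frac{23219}{131} \approx 177.24$)
$l = 870 + 8 i \sqrt{253}$ ($l = 870 + \sqrt{-16192} = 870 + 8 i \sqrt{253} \approx 870.0 + 127.25 i$)
$l + K = \left(870 + 8 i \sqrt{253}\right) + \frac{23219}{131} = \frac{137189}{131} + 8 i \sqrt{253}$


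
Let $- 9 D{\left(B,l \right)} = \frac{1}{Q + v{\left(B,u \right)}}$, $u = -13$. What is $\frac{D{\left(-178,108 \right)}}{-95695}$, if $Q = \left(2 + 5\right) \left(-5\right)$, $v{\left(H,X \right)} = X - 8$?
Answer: $- \frac{1}{48230280} \approx -2.0734 \cdot 10^{-8}$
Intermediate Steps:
$v{\left(H,X \right)} = -8 + X$ ($v{\left(H,X \right)} = X - 8 = -8 + X$)
$Q = -35$ ($Q = 7 \left(-5\right) = -35$)
$D{\left(B,l \right)} = \frac{1}{504}$ ($D{\left(B,l \right)} = - \frac{1}{9 \left(-35 - 21\right)} = - \frac{1}{9 \left(-56\right)} = \left(- \frac{1}{9}\right) \left(- \frac{1}{56}\right) = \frac{1}{504}$)
$\frac{D{\left(-178,108 \right)}}{-95695} = \frac{1}{504 \left(-95695\right)} = \frac{1}{504} \left(- \frac{1}{95695}\right) = - \frac{1}{48230280}$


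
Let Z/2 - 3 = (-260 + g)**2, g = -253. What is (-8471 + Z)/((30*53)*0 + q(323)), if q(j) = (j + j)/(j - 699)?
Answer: -97360124/323 ≈ -3.0142e+5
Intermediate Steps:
q(j) = 2*j/(-699 + j) (q(j) = (2*j)/(-699 + j) = 2*j/(-699 + j))
Z = 526344 (Z = 6 + 2*(-260 - 253)**2 = 6 + 2*(-513)**2 = 6 + 2*263169 = 6 + 526338 = 526344)
(-8471 + Z)/((30*53)*0 + q(323)) = (-8471 + 526344)/((30*53)*0 + 2*323/(-699 + 323)) = 517873/(1590*0 + 2*323/(-376)) = 517873/(0 + 2*323*(-1/376)) = 517873/(0 - 323/188) = 517873/(-323/188) = 517873*(-188/323) = -97360124/323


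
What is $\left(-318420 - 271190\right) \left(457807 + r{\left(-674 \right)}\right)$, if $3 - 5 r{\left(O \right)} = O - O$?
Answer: $-269927939036$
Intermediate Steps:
$r{\left(O \right)} = \frac{3}{5}$ ($r{\left(O \right)} = \frac{3}{5} - \frac{O - O}{5} = \frac{3}{5} - 0 = \frac{3}{5} + 0 = \frac{3}{5}$)
$\left(-318420 - 271190\right) \left(457807 + r{\left(-674 \right)}\right) = \left(-318420 - 271190\right) \left(457807 + \frac{3}{5}\right) = \left(-589610\right) \frac{2289038}{5} = -269927939036$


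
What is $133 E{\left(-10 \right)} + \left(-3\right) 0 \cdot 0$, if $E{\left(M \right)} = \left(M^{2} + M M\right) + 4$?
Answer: $27132$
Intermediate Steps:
$E{\left(M \right)} = 4 + 2 M^{2}$ ($E{\left(M \right)} = \left(M^{2} + M^{2}\right) + 4 = 2 M^{2} + 4 = 4 + 2 M^{2}$)
$133 E{\left(-10 \right)} + \left(-3\right) 0 \cdot 0 = 133 \left(4 + 2 \left(-10\right)^{2}\right) + \left(-3\right) 0 \cdot 0 = 133 \left(4 + 2 \cdot 100\right) + 0 \cdot 0 = 133 \left(4 + 200\right) + 0 = 133 \cdot 204 + 0 = 27132 + 0 = 27132$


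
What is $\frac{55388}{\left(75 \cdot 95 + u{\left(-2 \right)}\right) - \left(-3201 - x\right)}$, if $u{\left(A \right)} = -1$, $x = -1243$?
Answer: $\frac{27694}{4541} \approx 6.0987$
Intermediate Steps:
$\frac{55388}{\left(75 \cdot 95 + u{\left(-2 \right)}\right) - \left(-3201 - x\right)} = \frac{55388}{\left(75 \cdot 95 - 1\right) - \left(-3201 - -1243\right)} = \frac{55388}{\left(7125 - 1\right) - \left(-3201 + 1243\right)} = \frac{55388}{7124 - -1958} = \frac{55388}{7124 + 1958} = \frac{55388}{9082} = 55388 \cdot \frac{1}{9082} = \frac{27694}{4541}$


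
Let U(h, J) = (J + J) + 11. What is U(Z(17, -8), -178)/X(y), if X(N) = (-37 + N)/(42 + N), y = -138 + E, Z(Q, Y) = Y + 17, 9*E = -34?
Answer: -309810/1609 ≈ -192.55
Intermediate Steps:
E = -34/9 (E = (⅑)*(-34) = -34/9 ≈ -3.7778)
Z(Q, Y) = 17 + Y
U(h, J) = 11 + 2*J (U(h, J) = 2*J + 11 = 11 + 2*J)
y = -1276/9 (y = -138 - 34/9 = -1276/9 ≈ -141.78)
X(N) = (-37 + N)/(42 + N)
U(Z(17, -8), -178)/X(y) = (11 + 2*(-178))/(((-37 - 1276/9)/(42 - 1276/9))) = (11 - 356)/((-1609/9/(-898/9))) = -345/((-9/898*(-1609/9))) = -345/1609/898 = -345*898/1609 = -309810/1609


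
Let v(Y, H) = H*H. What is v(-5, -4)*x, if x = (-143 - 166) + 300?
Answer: -144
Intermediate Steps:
x = -9 (x = -309 + 300 = -9)
v(Y, H) = H²
v(-5, -4)*x = (-4)²*(-9) = 16*(-9) = -144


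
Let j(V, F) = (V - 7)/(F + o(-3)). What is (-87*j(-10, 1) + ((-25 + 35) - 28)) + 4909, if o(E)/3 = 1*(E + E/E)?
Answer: 22976/5 ≈ 4595.2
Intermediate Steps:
o(E) = 3 + 3*E (o(E) = 3*(1*(E + E/E)) = 3*(1*(E + 1)) = 3*(1*(1 + E)) = 3*(1 + E) = 3 + 3*E)
j(V, F) = (-7 + V)/(-6 + F) (j(V, F) = (V - 7)/(F + (3 + 3*(-3))) = (-7 + V)/(F + (3 - 9)) = (-7 + V)/(F - 6) = (-7 + V)/(-6 + F))
(-87*j(-10, 1) + ((-25 + 35) - 28)) + 4909 = (-87*(-7 - 10)/(-6 + 1) + ((-25 + 35) - 28)) + 4909 = (-87*(-17)/(-5) + (10 - 28)) + 4909 = (-(-87)*(-17)/5 - 18) + 4909 = (-87*17/5 - 18) + 4909 = (-1479/5 - 18) + 4909 = -1569/5 + 4909 = 22976/5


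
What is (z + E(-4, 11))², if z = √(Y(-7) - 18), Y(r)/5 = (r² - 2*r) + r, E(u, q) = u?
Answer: (4 - √262)² ≈ 148.51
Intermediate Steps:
Y(r) = -5*r + 5*r² (Y(r) = 5*((r² - 2*r) + r) = 5*(r² - r) = -5*r + 5*r²)
z = √262 (z = √(5*(-7)*(-1 - 7) - 18) = √(5*(-7)*(-8) - 18) = √(280 - 18) = √262 ≈ 16.186)
(z + E(-4, 11))² = (√262 - 4)² = (-4 + √262)²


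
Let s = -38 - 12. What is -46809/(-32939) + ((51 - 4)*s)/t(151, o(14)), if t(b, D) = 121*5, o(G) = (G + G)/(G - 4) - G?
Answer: -9817441/3985619 ≈ -2.4632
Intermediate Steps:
o(G) = -G + 2*G/(-4 + G) (o(G) = (2*G)/(-4 + G) - G = 2*G/(-4 + G) - G = -G + 2*G/(-4 + G))
t(b, D) = 605
s = -50
-46809/(-32939) + ((51 - 4)*s)/t(151, o(14)) = -46809/(-32939) + ((51 - 4)*(-50))/605 = -46809*(-1/32939) + (47*(-50))*(1/605) = 46809/32939 - 2350*1/605 = 46809/32939 - 470/121 = -9817441/3985619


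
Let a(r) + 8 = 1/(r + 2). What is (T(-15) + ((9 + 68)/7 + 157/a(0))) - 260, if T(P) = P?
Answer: -4274/15 ≈ -284.93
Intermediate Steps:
a(r) = -8 + 1/(2 + r) (a(r) = -8 + 1/(r + 2) = -8 + 1/(2 + r))
(T(-15) + ((9 + 68)/7 + 157/a(0))) - 260 = (-15 + ((9 + 68)/7 + 157/(((-15 - 8*0)/(2 + 0))))) - 260 = (-15 + (77*(⅐) + 157/(((-15 + 0)/2)))) - 260 = (-15 + (11 + 157/(((½)*(-15))))) - 260 = (-15 + (11 + 157/(-15/2))) - 260 = (-15 + (11 + 157*(-2/15))) - 260 = (-15 + (11 - 314/15)) - 260 = (-15 - 149/15) - 260 = -374/15 - 260 = -4274/15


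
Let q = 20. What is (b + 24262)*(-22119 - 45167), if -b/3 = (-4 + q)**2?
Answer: -1580817284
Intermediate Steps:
b = -768 (b = -3*(-4 + 20)**2 = -3*16**2 = -3*256 = -768)
(b + 24262)*(-22119 - 45167) = (-768 + 24262)*(-22119 - 45167) = 23494*(-67286) = -1580817284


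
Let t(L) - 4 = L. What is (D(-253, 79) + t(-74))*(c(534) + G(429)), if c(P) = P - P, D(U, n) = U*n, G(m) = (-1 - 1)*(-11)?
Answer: -441254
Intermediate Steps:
G(m) = 22 (G(m) = -2*(-11) = 22)
t(L) = 4 + L
c(P) = 0
(D(-253, 79) + t(-74))*(c(534) + G(429)) = (-253*79 + (4 - 74))*(0 + 22) = (-19987 - 70)*22 = -20057*22 = -441254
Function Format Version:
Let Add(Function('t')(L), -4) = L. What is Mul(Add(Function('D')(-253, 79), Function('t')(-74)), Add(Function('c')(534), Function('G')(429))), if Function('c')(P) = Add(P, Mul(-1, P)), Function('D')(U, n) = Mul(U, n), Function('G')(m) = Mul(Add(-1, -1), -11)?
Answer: -441254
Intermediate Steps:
Function('G')(m) = 22 (Function('G')(m) = Mul(-2, -11) = 22)
Function('t')(L) = Add(4, L)
Function('c')(P) = 0
Mul(Add(Function('D')(-253, 79), Function('t')(-74)), Add(Function('c')(534), Function('G')(429))) = Mul(Add(Mul(-253, 79), Add(4, -74)), Add(0, 22)) = Mul(Add(-19987, -70), 22) = Mul(-20057, 22) = -441254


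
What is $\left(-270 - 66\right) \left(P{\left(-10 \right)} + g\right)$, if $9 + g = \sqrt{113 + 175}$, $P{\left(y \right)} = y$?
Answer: $6384 - 4032 \sqrt{2} \approx 681.89$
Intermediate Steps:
$g = -9 + 12 \sqrt{2}$ ($g = -9 + \sqrt{113 + 175} = -9 + \sqrt{288} = -9 + 12 \sqrt{2} \approx 7.9706$)
$\left(-270 - 66\right) \left(P{\left(-10 \right)} + g\right) = \left(-270 - 66\right) \left(-10 - \left(9 - 12 \sqrt{2}\right)\right) = - 336 \left(-19 + 12 \sqrt{2}\right) = 6384 - 4032 \sqrt{2}$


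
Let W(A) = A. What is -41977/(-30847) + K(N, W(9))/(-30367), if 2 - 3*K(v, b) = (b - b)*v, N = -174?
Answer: 3824084983/2810192547 ≈ 1.3608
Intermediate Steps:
K(v, b) = 2/3 (K(v, b) = 2/3 - (b - b)*v/3 = 2/3 - 0*v = 2/3 - 1/3*0 = 2/3 + 0 = 2/3)
-41977/(-30847) + K(N, W(9))/(-30367) = -41977/(-30847) + (2/3)/(-30367) = -41977*(-1/30847) + (2/3)*(-1/30367) = 41977/30847 - 2/91101 = 3824084983/2810192547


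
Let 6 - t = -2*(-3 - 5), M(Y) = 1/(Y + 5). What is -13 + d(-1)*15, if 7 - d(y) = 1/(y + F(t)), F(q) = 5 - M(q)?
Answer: 619/7 ≈ 88.429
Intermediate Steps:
M(Y) = 1/(5 + Y)
t = -10 (t = 6 - (-2)*(-3 - 5) = 6 - (-2)*(-8) = 6 - 1*16 = 6 - 16 = -10)
F(q) = 5 - 1/(5 + q)
d(y) = 7 - 1/(26/5 + y) (d(y) = 7 - 1/(y + (24 + 5*(-10))/(5 - 10)) = 7 - 1/(y + (24 - 50)/(-5)) = 7 - 1/(y - 1/5*(-26)) = 7 - 1/(y + 26/5) = 7 - 1/(26/5 + y))
-13 + d(-1)*15 = -13 + ((177 + 35*(-1))/(26 + 5*(-1)))*15 = -13 + ((177 - 35)/(26 - 5))*15 = -13 + (142/21)*15 = -13 + 710/7 = 619/7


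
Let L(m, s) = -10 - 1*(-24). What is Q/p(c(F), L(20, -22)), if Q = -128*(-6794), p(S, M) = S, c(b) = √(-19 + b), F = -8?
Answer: -869632*I*√3/9 ≈ -1.6736e+5*I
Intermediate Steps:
L(m, s) = 14 (L(m, s) = -10 + 24 = 14)
Q = 869632
Q/p(c(F), L(20, -22)) = 869632/(√(-19 - 8)) = 869632/(√(-27)) = 869632/((3*I*√3)) = 869632*(-I*√3/9) = -869632*I*√3/9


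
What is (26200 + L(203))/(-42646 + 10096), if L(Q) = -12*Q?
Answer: -11882/16275 ≈ -0.73008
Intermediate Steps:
(26200 + L(203))/(-42646 + 10096) = (26200 - 12*203)/(-42646 + 10096) = (26200 - 2436)/(-32550) = 23764*(-1/32550) = -11882/16275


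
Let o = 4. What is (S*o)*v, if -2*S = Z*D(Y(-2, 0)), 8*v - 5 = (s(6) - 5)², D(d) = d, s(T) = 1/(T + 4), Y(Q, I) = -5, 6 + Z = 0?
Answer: -8703/40 ≈ -217.57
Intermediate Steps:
Z = -6 (Z = -6 + 0 = -6)
s(T) = 1/(4 + T)
v = 2901/800 (v = 5/8 + (1/(4 + 6) - 5)²/8 = 5/8 + (1/10 - 5)²/8 = 5/8 + (⅒ - 5)²/8 = 5/8 + (-49/10)²/8 = 5/8 + (⅛)*(2401/100) = 5/8 + 2401/800 = 2901/800 ≈ 3.6263)
S = -15 (S = -(-3)*(-5) = -½*30 = -15)
(S*o)*v = -15*4*(2901/800) = -60*2901/800 = -8703/40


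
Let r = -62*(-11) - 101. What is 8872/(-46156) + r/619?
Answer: 5331217/7142641 ≈ 0.74639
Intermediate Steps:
r = 581 (r = 682 - 101 = 581)
8872/(-46156) + r/619 = 8872/(-46156) + 581/619 = 8872*(-1/46156) + 581*(1/619) = -2218/11539 + 581/619 = 5331217/7142641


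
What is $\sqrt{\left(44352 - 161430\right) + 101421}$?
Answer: $i \sqrt{15657} \approx 125.13 i$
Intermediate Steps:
$\sqrt{\left(44352 - 161430\right) + 101421} = \sqrt{-117078 + 101421} = \sqrt{-15657} = i \sqrt{15657}$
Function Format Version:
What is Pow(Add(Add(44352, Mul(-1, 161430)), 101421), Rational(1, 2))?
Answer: Mul(I, Pow(15657, Rational(1, 2))) ≈ Mul(125.13, I)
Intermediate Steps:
Pow(Add(Add(44352, Mul(-1, 161430)), 101421), Rational(1, 2)) = Pow(Add(Add(44352, -161430), 101421), Rational(1, 2)) = Pow(Add(-117078, 101421), Rational(1, 2)) = Pow(-15657, Rational(1, 2)) = Mul(I, Pow(15657, Rational(1, 2)))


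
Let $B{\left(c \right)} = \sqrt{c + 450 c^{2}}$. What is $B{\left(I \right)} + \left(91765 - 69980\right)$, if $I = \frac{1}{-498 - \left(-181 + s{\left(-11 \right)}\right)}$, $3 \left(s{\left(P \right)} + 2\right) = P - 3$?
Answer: $21785 + \frac{\sqrt{1257}}{931} \approx 21785.0$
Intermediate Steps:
$s{\left(P \right)} = -3 + \frac{P}{3}$ ($s{\left(P \right)} = -2 + \frac{P - 3}{3} = -2 + \frac{-3 + P}{3} = -2 + \left(-1 + \frac{P}{3}\right) = -3 + \frac{P}{3}$)
$I = - \frac{3}{931}$ ($I = \frac{1}{-498 + \left(181 - \left(-3 + \frac{1}{3} \left(-11\right)\right)\right)} = \frac{1}{-498 + \left(181 - \left(-3 - \frac{11}{3}\right)\right)} = \frac{1}{-498 + \left(181 - - \frac{20}{3}\right)} = \frac{1}{-498 + \left(181 + \frac{20}{3}\right)} = \frac{1}{-498 + \frac{563}{3}} = \frac{1}{- \frac{931}{3}} = - \frac{3}{931} \approx -0.0032223$)
$B{\left(I \right)} + \left(91765 - 69980\right) = \sqrt{- \frac{3 \left(1 + 450 \left(- \frac{3}{931}\right)\right)}{931}} + \left(91765 - 69980\right) = \sqrt{- \frac{3 \left(1 - \frac{1350}{931}\right)}{931}} + 21785 = \sqrt{\left(- \frac{3}{931}\right) \left(- \frac{419}{931}\right)} + 21785 = \sqrt{\frac{1257}{866761}} + 21785 = \frac{\sqrt{1257}}{931} + 21785 = 21785 + \frac{\sqrt{1257}}{931}$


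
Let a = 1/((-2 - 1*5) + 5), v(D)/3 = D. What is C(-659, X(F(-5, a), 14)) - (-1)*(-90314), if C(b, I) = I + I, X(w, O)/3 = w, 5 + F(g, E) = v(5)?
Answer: -90254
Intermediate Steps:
v(D) = 3*D
a = -½ (a = 1/((-2 - 5) + 5) = 1/(-7 + 5) = 1/(-2) = -½ ≈ -0.50000)
F(g, E) = 10 (F(g, E) = -5 + 3*5 = -5 + 15 = 10)
X(w, O) = 3*w
C(b, I) = 2*I
C(-659, X(F(-5, a), 14)) - (-1)*(-90314) = 2*(3*10) - (-1)*(-90314) = 2*30 - 1*90314 = 60 - 90314 = -90254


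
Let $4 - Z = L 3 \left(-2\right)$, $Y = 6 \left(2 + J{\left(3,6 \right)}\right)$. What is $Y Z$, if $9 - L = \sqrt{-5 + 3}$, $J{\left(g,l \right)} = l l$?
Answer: $13224 - 1368 i \sqrt{2} \approx 13224.0 - 1934.6 i$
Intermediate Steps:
$J{\left(g,l \right)} = l^{2}$
$L = 9 - i \sqrt{2}$ ($L = 9 - \sqrt{-5 + 3} = 9 - \sqrt{-2} = 9 - i \sqrt{2} \approx 9.0 - 1.4142 i$)
$Y = 228$ ($Y = 6 \left(2 + 6^{2}\right) = 6 \left(2 + 36\right) = 6 \cdot 38 = 228$)
$Z = 58 - 6 i \sqrt{2}$ ($Z = 4 - \left(9 - i \sqrt{2}\right) 3 \left(-2\right) = 4 - \left(27 - 3 i \sqrt{2}\right) \left(-2\right) = 4 - \left(-54 + 6 i \sqrt{2}\right) = 4 + \left(54 - 6 i \sqrt{2}\right) = 58 - 6 i \sqrt{2} \approx 58.0 - 8.4853 i$)
$Y Z = 228 \left(58 - 6 i \sqrt{2}\right) = 13224 - 1368 i \sqrt{2}$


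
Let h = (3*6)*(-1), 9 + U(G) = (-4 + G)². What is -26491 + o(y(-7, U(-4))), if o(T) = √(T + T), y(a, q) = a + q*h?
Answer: -26491 + I*√1994 ≈ -26491.0 + 44.654*I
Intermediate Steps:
U(G) = -9 + (-4 + G)²
h = -18 (h = 18*(-1) = -18)
y(a, q) = a - 18*q (y(a, q) = a + q*(-18) = a - 18*q)
o(T) = √2*√T (o(T) = √(2*T) = √2*√T)
-26491 + o(y(-7, U(-4))) = -26491 + √2*√(-7 - 18*(-9 + (-4 - 4)²)) = -26491 + √2*√(-7 - 18*(-9 + (-8)²)) = -26491 + √2*√(-7 - 18*(-9 + 64)) = -26491 + √2*√(-7 - 18*55) = -26491 + √2*√(-7 - 990) = -26491 + √2*√(-997) = -26491 + √2*(I*√997) = -26491 + I*√1994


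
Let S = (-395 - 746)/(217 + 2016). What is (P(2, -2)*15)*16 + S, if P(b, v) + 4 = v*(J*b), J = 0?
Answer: -306403/319 ≈ -960.51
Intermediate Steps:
P(b, v) = -4 (P(b, v) = -4 + v*(0*b) = -4 + v*0 = -4 + 0 = -4)
S = -163/319 (S = -1141/2233 = -1141*1/2233 = -163/319 ≈ -0.51097)
(P(2, -2)*15)*16 + S = -4*15*16 - 163/319 = -60*16 - 163/319 = -960 - 163/319 = -306403/319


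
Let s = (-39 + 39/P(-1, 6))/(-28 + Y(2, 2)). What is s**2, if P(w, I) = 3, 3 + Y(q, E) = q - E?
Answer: 676/961 ≈ 0.70343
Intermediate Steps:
Y(q, E) = -3 + q - E (Y(q, E) = -3 + (q - E) = -3 + q - E)
s = 26/31 (s = (-39 + 39/3)/(-28 + (-3 + 2 - 1*2)) = (-39 + 39*(1/3))/(-28 + (-3 + 2 - 2)) = (-39 + 13)/(-28 - 3) = -26/(-31) = -26*(-1/31) = 26/31 ≈ 0.83871)
s**2 = (26/31)**2 = 676/961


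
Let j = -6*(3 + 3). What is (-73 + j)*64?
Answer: -6976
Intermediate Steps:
j = -36 (j = -6*6 = -36)
(-73 + j)*64 = (-73 - 36)*64 = -109*64 = -6976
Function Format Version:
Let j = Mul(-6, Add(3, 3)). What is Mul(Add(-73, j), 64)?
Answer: -6976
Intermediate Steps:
j = -36 (j = Mul(-6, 6) = -36)
Mul(Add(-73, j), 64) = Mul(Add(-73, -36), 64) = Mul(-109, 64) = -6976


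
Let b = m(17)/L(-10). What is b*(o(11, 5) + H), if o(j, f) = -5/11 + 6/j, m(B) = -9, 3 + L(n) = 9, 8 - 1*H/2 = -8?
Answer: -1059/22 ≈ -48.136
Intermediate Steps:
H = 32 (H = 16 - 2*(-8) = 16 + 16 = 32)
L(n) = 6 (L(n) = -3 + 9 = 6)
o(j, f) = -5/11 + 6/j (o(j, f) = -5*1/11 + 6/j = -5/11 + 6/j)
b = -3/2 (b = -9/6 = -9*1/6 = -3/2 ≈ -1.5000)
b*(o(11, 5) + H) = -3*((-5/11 + 6/11) + 32)/2 = -3*(1/11 + 32)/2 = -3/2*353/11 = -1059/22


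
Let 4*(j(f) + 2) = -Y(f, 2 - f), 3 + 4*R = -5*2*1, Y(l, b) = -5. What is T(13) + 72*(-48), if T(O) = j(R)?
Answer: -13827/4 ≈ -3456.8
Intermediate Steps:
R = -13/4 (R = -¾ + (-5*2*1)/4 = -¾ + (-10*1)/4 = -¾ + (¼)*(-10) = -¾ - 5/2 = -13/4 ≈ -3.2500)
j(f) = -¾ (j(f) = -2 + (-1*(-5))/4 = -2 + (¼)*5 = -2 + 5/4 = -¾)
T(O) = -¾
T(13) + 72*(-48) = -¾ + 72*(-48) = -¾ - 3456 = -13827/4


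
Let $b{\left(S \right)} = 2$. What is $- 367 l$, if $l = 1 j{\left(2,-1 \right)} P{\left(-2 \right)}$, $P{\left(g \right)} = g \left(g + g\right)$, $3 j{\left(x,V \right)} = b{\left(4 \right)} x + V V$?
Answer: $- \frac{14680}{3} \approx -4893.3$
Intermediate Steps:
$j{\left(x,V \right)} = \frac{V^{2}}{3} + \frac{2 x}{3}$ ($j{\left(x,V \right)} = \frac{2 x + V V}{3} = \frac{2 x + V^{2}}{3} = \frac{V^{2} + 2 x}{3} = \frac{V^{2}}{3} + \frac{2 x}{3}$)
$P{\left(g \right)} = 2 g^{2}$ ($P{\left(g \right)} = g 2 g = 2 g^{2}$)
$l = \frac{40}{3}$ ($l = 1 \left(\frac{\left(-1\right)^{2}}{3} + \frac{2}{3} \cdot 2\right) 2 \left(-2\right)^{2} = 1 \left(\frac{1}{3} \cdot 1 + \frac{4}{3}\right) 2 \cdot 4 = 1 \left(\frac{1}{3} + \frac{4}{3}\right) 8 = 1 \cdot \frac{5}{3} \cdot 8 = \frac{5}{3} \cdot 8 = \frac{40}{3} \approx 13.333$)
$- 367 l = \left(-367\right) \frac{40}{3} = - \frac{14680}{3}$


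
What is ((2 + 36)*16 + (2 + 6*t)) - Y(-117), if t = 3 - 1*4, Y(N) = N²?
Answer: -13085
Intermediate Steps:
t = -1 (t = 3 - 4 = -1)
((2 + 36)*16 + (2 + 6*t)) - Y(-117) = ((2 + 36)*16 + (2 + 6*(-1))) - 1*(-117)² = (38*16 + (2 - 6)) - 1*13689 = (608 - 4) - 13689 = 604 - 13689 = -13085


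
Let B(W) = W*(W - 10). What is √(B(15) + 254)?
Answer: √329 ≈ 18.138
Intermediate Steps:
B(W) = W*(-10 + W)
√(B(15) + 254) = √(15*(-10 + 15) + 254) = √(15*5 + 254) = √(75 + 254) = √329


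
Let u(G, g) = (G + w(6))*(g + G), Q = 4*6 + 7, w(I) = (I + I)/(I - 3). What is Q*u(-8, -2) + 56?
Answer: 1296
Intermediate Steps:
w(I) = 2*I/(-3 + I) (w(I) = (2*I)/(-3 + I) = 2*I/(-3 + I))
Q = 31 (Q = 24 + 7 = 31)
u(G, g) = (4 + G)*(G + g) (u(G, g) = (G + 2*6/(-3 + 6))*(g + G) = (G + 2*6/3)*(G + g) = (G + 2*6*(⅓))*(G + g) = (G + 4)*(G + g) = (4 + G)*(G + g))
Q*u(-8, -2) + 56 = 31*((-8)² + 4*(-8) + 4*(-2) - 8*(-2)) + 56 = 31*(64 - 32 - 8 + 16) + 56 = 31*40 + 56 = 1240 + 56 = 1296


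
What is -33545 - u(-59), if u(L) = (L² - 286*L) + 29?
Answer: -53929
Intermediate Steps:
u(L) = 29 + L² - 286*L
-33545 - u(-59) = -33545 - (29 + (-59)² - 286*(-59)) = -33545 - (29 + 3481 + 16874) = -33545 - 1*20384 = -33545 - 20384 = -53929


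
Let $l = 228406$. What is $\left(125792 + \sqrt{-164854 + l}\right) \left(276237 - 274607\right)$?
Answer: $205040960 + 13040 \sqrt{993} \approx 2.0545 \cdot 10^{8}$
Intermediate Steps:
$\left(125792 + \sqrt{-164854 + l}\right) \left(276237 - 274607\right) = \left(125792 + \sqrt{-164854 + 228406}\right) \left(276237 - 274607\right) = \left(125792 + \sqrt{63552}\right) 1630 = \left(125792 + 8 \sqrt{993}\right) 1630 = 205040960 + 13040 \sqrt{993}$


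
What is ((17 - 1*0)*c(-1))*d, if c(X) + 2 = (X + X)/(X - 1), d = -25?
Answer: 425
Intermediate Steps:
c(X) = -2 + 2*X/(-1 + X) (c(X) = -2 + (X + X)/(X - 1) = -2 + (2*X)/(-1 + X) = -2 + 2*X/(-1 + X))
((17 - 1*0)*c(-1))*d = ((17 - 1*0)*(2/(-1 - 1)))*(-25) = ((17 + 0)*(2/(-2)))*(-25) = (17*(2*(-½)))*(-25) = (17*(-1))*(-25) = -17*(-25) = 425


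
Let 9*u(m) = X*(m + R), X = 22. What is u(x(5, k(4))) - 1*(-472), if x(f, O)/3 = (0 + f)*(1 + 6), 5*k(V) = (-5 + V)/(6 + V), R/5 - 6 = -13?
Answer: 5788/9 ≈ 643.11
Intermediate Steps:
R = -35 (R = 30 + 5*(-13) = 30 - 65 = -35)
k(V) = (-5 + V)/(5*(6 + V)) (k(V) = ((-5 + V)/(6 + V))/5 = (-5 + V)/(5*(6 + V)))
x(f, O) = 21*f (x(f, O) = 3*((0 + f)*(1 + 6)) = 3*(f*7) = 3*(7*f) = 21*f)
u(m) = -770/9 + 22*m/9 (u(m) = (22*(m - 35))/9 = (22*(-35 + m))/9 = (-770 + 22*m)/9 = -770/9 + 22*m/9)
u(x(5, k(4))) - 1*(-472) = (-770/9 + 22*(21*5)/9) - 1*(-472) = (-770/9 + (22/9)*105) + 472 = (-770/9 + 770/3) + 472 = 1540/9 + 472 = 5788/9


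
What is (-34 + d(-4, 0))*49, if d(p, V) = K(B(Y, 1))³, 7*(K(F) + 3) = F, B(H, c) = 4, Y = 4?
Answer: -16575/7 ≈ -2367.9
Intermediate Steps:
K(F) = -3 + F/7
d(p, V) = -4913/343 (d(p, V) = (-3 + (⅐)*4)³ = (-3 + 4/7)³ = (-17/7)³ = -4913/343)
(-34 + d(-4, 0))*49 = (-34 - 4913/343)*49 = -16575/343*49 = -16575/7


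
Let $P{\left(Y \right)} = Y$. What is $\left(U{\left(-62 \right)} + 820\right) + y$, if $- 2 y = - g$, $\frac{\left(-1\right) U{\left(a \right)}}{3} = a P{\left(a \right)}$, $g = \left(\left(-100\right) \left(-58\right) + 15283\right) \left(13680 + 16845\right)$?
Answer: $\frac{643537151}{2} \approx 3.2177 \cdot 10^{8}$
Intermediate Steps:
$g = 643558575$ ($g = \left(5800 + 15283\right) 30525 = 21083 \cdot 30525 = 643558575$)
$U{\left(a \right)} = - 3 a^{2}$ ($U{\left(a \right)} = - 3 a a = - 3 a^{2}$)
$y = \frac{643558575}{2}$ ($y = - \frac{\left(-1\right) 643558575}{2} = \left(- \frac{1}{2}\right) \left(-643558575\right) = \frac{643558575}{2} \approx 3.2178 \cdot 10^{8}$)
$\left(U{\left(-62 \right)} + 820\right) + y = \left(- 3 \left(-62\right)^{2} + 820\right) + \frac{643558575}{2} = \left(\left(-3\right) 3844 + 820\right) + \frac{643558575}{2} = \left(-11532 + 820\right) + \frac{643558575}{2} = -10712 + \frac{643558575}{2} = \frac{643537151}{2}$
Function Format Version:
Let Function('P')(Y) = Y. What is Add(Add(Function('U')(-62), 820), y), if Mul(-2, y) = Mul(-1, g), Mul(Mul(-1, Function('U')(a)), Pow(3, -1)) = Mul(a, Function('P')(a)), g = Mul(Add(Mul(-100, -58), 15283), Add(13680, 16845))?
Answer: Rational(643537151, 2) ≈ 3.2177e+8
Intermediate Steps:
g = 643558575 (g = Mul(Add(5800, 15283), 30525) = Mul(21083, 30525) = 643558575)
Function('U')(a) = Mul(-3, Pow(a, 2)) (Function('U')(a) = Mul(-3, Mul(a, a)) = Mul(-3, Pow(a, 2)))
y = Rational(643558575, 2) (y = Mul(Rational(-1, 2), Mul(-1, 643558575)) = Mul(Rational(-1, 2), -643558575) = Rational(643558575, 2) ≈ 3.2178e+8)
Add(Add(Function('U')(-62), 820), y) = Add(Add(Mul(-3, Pow(-62, 2)), 820), Rational(643558575, 2)) = Add(Add(Mul(-3, 3844), 820), Rational(643558575, 2)) = Add(Add(-11532, 820), Rational(643558575, 2)) = Add(-10712, Rational(643558575, 2)) = Rational(643537151, 2)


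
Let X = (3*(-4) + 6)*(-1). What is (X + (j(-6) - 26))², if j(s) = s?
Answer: 676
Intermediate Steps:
X = 6 (X = (-12 + 6)*(-1) = -6*(-1) = 6)
(X + (j(-6) - 26))² = (6 + (-6 - 26))² = (6 - 32)² = (-26)² = 676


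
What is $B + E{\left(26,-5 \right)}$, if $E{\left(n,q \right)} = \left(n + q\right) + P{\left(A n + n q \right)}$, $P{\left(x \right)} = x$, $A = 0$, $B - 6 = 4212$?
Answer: $4109$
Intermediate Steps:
$B = 4218$ ($B = 6 + 4212 = 4218$)
$E{\left(n,q \right)} = n + q + n q$ ($E{\left(n,q \right)} = \left(n + q\right) + \left(0 n + n q\right) = \left(n + q\right) + \left(0 + n q\right) = \left(n + q\right) + n q = n + q + n q$)
$B + E{\left(26,-5 \right)} = 4218 + \left(26 - 5 + 26 \left(-5\right)\right) = 4218 - 109 = 4109$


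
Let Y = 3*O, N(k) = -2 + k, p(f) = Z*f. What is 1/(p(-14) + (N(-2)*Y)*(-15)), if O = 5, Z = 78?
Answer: -1/192 ≈ -0.0052083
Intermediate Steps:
p(f) = 78*f
Y = 15 (Y = 3*5 = 15)
1/(p(-14) + (N(-2)*Y)*(-15)) = 1/(78*(-14) + ((-2 - 2)*15)*(-15)) = 1/(-1092 - 4*15*(-15)) = 1/(-1092 - 60*(-15)) = 1/(-1092 + 900) = 1/(-192) = -1/192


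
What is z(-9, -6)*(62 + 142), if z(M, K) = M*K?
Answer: 11016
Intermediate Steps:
z(M, K) = K*M
z(-9, -6)*(62 + 142) = (-6*(-9))*(62 + 142) = 54*204 = 11016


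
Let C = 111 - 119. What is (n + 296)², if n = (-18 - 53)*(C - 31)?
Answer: 9394225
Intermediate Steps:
C = -8
n = 2769 (n = (-18 - 53)*(-8 - 31) = -71*(-39) = 2769)
(n + 296)² = (2769 + 296)² = 3065² = 9394225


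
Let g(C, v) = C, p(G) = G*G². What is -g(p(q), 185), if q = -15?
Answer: 3375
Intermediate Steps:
p(G) = G³
-g(p(q), 185) = -1*(-15)³ = -1*(-3375) = 3375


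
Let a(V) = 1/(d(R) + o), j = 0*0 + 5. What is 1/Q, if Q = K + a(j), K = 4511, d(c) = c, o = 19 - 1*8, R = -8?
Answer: 3/13534 ≈ 0.00022166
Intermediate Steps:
o = 11 (o = 19 - 8 = 11)
j = 5 (j = 0 + 5 = 5)
a(V) = 1/3 (a(V) = 1/(-8 + 11) = 1/3)
Q = 13534/3 (Q = 4511 + 1/3 = 13534/3 ≈ 4511.3)
1/Q = 1/(13534/3) = 3/13534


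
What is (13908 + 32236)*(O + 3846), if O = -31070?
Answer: -1256224256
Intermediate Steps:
(13908 + 32236)*(O + 3846) = (13908 + 32236)*(-31070 + 3846) = 46144*(-27224) = -1256224256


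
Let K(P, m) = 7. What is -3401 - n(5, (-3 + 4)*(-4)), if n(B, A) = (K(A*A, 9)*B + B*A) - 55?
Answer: -3361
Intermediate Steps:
n(B, A) = -55 + 7*B + A*B (n(B, A) = (7*B + B*A) - 55 = (7*B + A*B) - 55 = -55 + 7*B + A*B)
-3401 - n(5, (-3 + 4)*(-4)) = -3401 - (-55 + 7*5 + ((-3 + 4)*(-4))*5) = -3401 - (-55 + 35 + (1*(-4))*5) = -3401 - (-55 + 35 - 4*5) = -3401 - (-55 + 35 - 20) = -3401 - 1*(-40) = -3401 + 40 = -3361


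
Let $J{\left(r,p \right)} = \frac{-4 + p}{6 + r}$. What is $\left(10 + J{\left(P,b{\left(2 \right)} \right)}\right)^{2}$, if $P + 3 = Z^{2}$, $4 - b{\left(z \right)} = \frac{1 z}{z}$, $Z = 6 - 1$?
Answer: $\frac{77841}{784} \approx 99.287$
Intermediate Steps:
$Z = 5$ ($Z = 6 - 1 = 5$)
$b{\left(z \right)} = 3$ ($b{\left(z \right)} = 4 - \frac{1 z}{z} = 4 - \frac{z}{z} = 4 - 1 = 3$)
$P = 22$ ($P = -3 + 5^{2} = -3 + 25 = 22$)
$J{\left(r,p \right)} = \frac{-4 + p}{6 + r}$
$\left(10 + J{\left(P,b{\left(2 \right)} \right)}\right)^{2} = \left(10 + \frac{-4 + 3}{6 + 22}\right)^{2} = \left(10 + \frac{1}{28} \left(-1\right)\right)^{2} = \left(10 - \frac{1}{28}\right)^{2} = \left(\frac{279}{28}\right)^{2} = \frac{77841}{784}$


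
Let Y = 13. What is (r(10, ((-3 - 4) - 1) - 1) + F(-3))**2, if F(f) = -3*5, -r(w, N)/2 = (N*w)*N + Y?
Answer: 2758921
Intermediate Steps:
r(w, N) = -26 - 2*w*N**2 (r(w, N) = -2*((N*w)*N + 13) = -2*(w*N**2 + 13) = -2*(13 + w*N**2) = -26 - 2*w*N**2)
F(f) = -15
(r(10, ((-3 - 4) - 1) - 1) + F(-3))**2 = ((-26 - 2*10*(((-3 - 4) - 1) - 1)**2) - 15)**2 = ((-26 - 2*10*((-7 - 1) - 1)**2) - 15)**2 = ((-26 - 2*10*(-8 - 1)**2) - 15)**2 = ((-26 - 2*10*(-9)**2) - 15)**2 = ((-26 - 2*10*81) - 15)**2 = ((-26 - 1620) - 15)**2 = (-1646 - 15)**2 = (-1661)**2 = 2758921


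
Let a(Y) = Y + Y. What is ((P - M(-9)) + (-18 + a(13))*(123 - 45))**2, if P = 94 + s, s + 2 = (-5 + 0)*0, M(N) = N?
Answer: 525625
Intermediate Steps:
a(Y) = 2*Y
s = -2 (s = -2 + (-5 + 0)*0 = -2 - 5*0 = -2 + 0 = -2)
P = 92 (P = 94 - 2 = 92)
((P - M(-9)) + (-18 + a(13))*(123 - 45))**2 = ((92 - 1*(-9)) + (-18 + 2*13)*(123 - 45))**2 = ((92 + 9) + (-18 + 26)*78)**2 = (101 + 8*78)**2 = (101 + 624)**2 = 725**2 = 525625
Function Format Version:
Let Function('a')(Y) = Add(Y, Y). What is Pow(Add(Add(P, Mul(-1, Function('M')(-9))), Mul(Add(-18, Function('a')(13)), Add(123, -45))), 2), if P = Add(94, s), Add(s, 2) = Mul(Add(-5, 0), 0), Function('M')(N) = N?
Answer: 525625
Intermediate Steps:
Function('a')(Y) = Mul(2, Y)
s = -2 (s = Add(-2, Mul(Add(-5, 0), 0)) = Add(-2, Mul(-5, 0)) = Add(-2, 0) = -2)
P = 92 (P = Add(94, -2) = 92)
Pow(Add(Add(P, Mul(-1, Function('M')(-9))), Mul(Add(-18, Function('a')(13)), Add(123, -45))), 2) = Pow(Add(Add(92, Mul(-1, -9)), Mul(Add(-18, Mul(2, 13)), Add(123, -45))), 2) = Pow(Add(Add(92, 9), Mul(Add(-18, 26), 78)), 2) = Pow(Add(101, Mul(8, 78)), 2) = Pow(Add(101, 624), 2) = Pow(725, 2) = 525625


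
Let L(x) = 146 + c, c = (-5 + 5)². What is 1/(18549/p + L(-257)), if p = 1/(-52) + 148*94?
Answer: 241141/35528102 ≈ 0.0067873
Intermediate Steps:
p = 723423/52 (p = -1/52 + 13912 = 723423/52 ≈ 13912.)
c = 0 (c = 0² = 0)
L(x) = 146 (L(x) = 146 + 0 = 146)
1/(18549/p + L(-257)) = 1/(18549/(723423/52) + 146) = 1/(18549*(52/723423) + 146) = 1/(321516/241141 + 146) = 1/(35528102/241141) = 241141/35528102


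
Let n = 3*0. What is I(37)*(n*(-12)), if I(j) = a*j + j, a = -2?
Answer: 0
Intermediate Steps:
n = 0
I(j) = -j (I(j) = -2*j + j = -j)
I(37)*(n*(-12)) = (-1*37)*(0*(-12)) = -37*0 = 0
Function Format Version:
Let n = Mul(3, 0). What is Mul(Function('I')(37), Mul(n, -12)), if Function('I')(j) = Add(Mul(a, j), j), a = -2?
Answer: 0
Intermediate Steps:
n = 0
Function('I')(j) = Mul(-1, j) (Function('I')(j) = Add(Mul(-2, j), j) = Mul(-1, j))
Mul(Function('I')(37), Mul(n, -12)) = Mul(Mul(-1, 37), Mul(0, -12)) = Mul(-37, 0) = 0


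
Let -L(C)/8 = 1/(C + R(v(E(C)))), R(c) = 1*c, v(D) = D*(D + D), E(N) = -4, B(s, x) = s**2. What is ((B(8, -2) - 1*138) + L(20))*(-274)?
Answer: 264136/13 ≈ 20318.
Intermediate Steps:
v(D) = 2*D**2 (v(D) = D*(2*D) = 2*D**2)
R(c) = c
L(C) = -8/(32 + C) (L(C) = -8/(C + 2*(-4)**2) = -8/(C + 2*16) = -8/(C + 32) = -8/(32 + C))
((B(8, -2) - 1*138) + L(20))*(-274) = ((8**2 - 1*138) - 8/(32 + 20))*(-274) = ((64 - 138) - 8/52)*(-274) = (-74 - 8*1/52)*(-274) = (-74 - 2/13)*(-274) = -964/13*(-274) = 264136/13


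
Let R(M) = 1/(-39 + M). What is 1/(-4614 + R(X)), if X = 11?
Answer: -28/129193 ≈ -0.00021673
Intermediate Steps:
1/(-4614 + R(X)) = 1/(-4614 + 1/(-39 + 11)) = 1/(-4614 + 1/(-28)) = 1/(-4614 - 1/28) = 1/(-129193/28) = -28/129193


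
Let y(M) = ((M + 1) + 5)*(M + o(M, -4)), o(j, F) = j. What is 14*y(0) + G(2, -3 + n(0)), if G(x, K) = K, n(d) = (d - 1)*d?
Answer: -3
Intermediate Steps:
n(d) = d*(-1 + d) (n(d) = (-1 + d)*d = d*(-1 + d))
y(M) = 2*M*(6 + M) (y(M) = ((M + 1) + 5)*(M + M) = ((1 + M) + 5)*(2*M) = (6 + M)*(2*M) = 2*M*(6 + M))
14*y(0) + G(2, -3 + n(0)) = 14*(2*0*(6 + 0)) + (-3 + 0*(-1 + 0)) = 14*(2*0*6) + (-3 + 0*(-1)) = 14*0 + (-3 + 0) = 0 - 3 = -3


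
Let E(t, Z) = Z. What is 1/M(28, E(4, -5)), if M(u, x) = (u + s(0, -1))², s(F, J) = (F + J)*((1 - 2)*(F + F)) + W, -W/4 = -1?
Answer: 1/1024 ≈ 0.00097656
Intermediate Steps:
W = 4 (W = -4*(-1) = 4)
s(F, J) = 4 - 2*F*(F + J) (s(F, J) = (F + J)*((1 - 2)*(F + F)) + 4 = (F + J)*(-2*F) + 4 = -2*F*(F + J) + 4 = 4 - 2*F*(F + J))
M(u, x) = (4 + u)² (M(u, x) = (u + (4 - 2*0² - 2*0*(-1)))² = (u + (4 - 2*0 + 0))² = (u + (4 + 0 + 0))² = (u + 4)² = (4 + u)²)
1/M(28, E(4, -5)) = 1/((4 + 28)²) = 1/(32²) = 1/1024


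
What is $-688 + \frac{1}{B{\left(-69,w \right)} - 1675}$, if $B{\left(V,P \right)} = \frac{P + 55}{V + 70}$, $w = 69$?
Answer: $- \frac{1067089}{1551} \approx -688.0$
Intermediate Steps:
$B{\left(V,P \right)} = \frac{55 + P}{70 + V}$
$-688 + \frac{1}{B{\left(-69,w \right)} - 1675} = -688 + \frac{1}{\frac{55 + 69}{70 - 69} - 1675} = -688 + \frac{1}{1^{-1} \cdot 124 - 1675} = -688 + \frac{1}{1 \cdot 124 - 1675} = -688 + \frac{1}{124 - 1675} = -688 + \frac{1}{-1551} = -688 - \frac{1}{1551} = - \frac{1067089}{1551}$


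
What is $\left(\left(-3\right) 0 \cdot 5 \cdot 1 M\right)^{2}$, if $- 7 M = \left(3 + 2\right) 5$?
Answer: $0$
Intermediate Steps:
$M = - \frac{25}{7}$ ($M = - \frac{\left(3 + 2\right) 5}{7} = - \frac{5 \cdot 5}{7} = \left(- \frac{1}{7}\right) 25 = - \frac{25}{7} \approx -3.5714$)
$\left(\left(-3\right) 0 \cdot 5 \cdot 1 M\right)^{2} = \left(\left(-3\right) 0 \cdot 5 \cdot 1 \left(- \frac{25}{7}\right)\right)^{2} = \left(0 \cdot 5 \cdot 1 \left(- \frac{25}{7}\right)\right)^{2} = \left(0 \cdot 1 \left(- \frac{25}{7}\right)\right)^{2} = \left(0 \left(- \frac{25}{7}\right)\right)^{2} = 0^{2} = 0$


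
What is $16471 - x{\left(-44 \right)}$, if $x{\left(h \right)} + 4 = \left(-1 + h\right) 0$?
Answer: $16475$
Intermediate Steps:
$x{\left(h \right)} = -4$ ($x{\left(h \right)} = -4 + \left(-1 + h\right) 0 = -4 + 0 = -4$)
$16471 - x{\left(-44 \right)} = 16471 - -4 = 16471 + 4 = 16475$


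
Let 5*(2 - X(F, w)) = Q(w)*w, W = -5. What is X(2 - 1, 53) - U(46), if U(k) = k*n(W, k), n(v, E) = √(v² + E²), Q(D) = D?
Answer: -2799/5 - 46*√2141 ≈ -2688.3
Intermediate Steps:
X(F, w) = 2 - w²/5 (X(F, w) = 2 - w*w/5 = 2 - w²/5)
n(v, E) = √(E² + v²)
U(k) = k*√(25 + k²) (U(k) = k*√(k² + (-5)²) = k*√(k² + 25) = k*√(25 + k²))
X(2 - 1, 53) - U(46) = (2 - ⅕*53²) - 46*√(25 + 46²) = (2 - ⅕*2809) - 46*√(25 + 2116) = (2 - 2809/5) - 46*√2141 = -2799/5 - 46*√2141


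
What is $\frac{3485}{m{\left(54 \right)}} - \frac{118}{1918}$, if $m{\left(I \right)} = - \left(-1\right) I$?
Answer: $\frac{3338929}{51786} \approx 64.475$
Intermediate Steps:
$m{\left(I \right)} = I$
$\frac{3485}{m{\left(54 \right)}} - \frac{118}{1918} = \frac{3485}{54} - \frac{118}{1918} = 3485 \cdot \frac{1}{54} - \frac{59}{959} = \frac{3485}{54} - \frac{59}{959} = \frac{3338929}{51786}$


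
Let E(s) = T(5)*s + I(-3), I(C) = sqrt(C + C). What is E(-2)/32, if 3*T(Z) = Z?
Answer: -5/48 + I*sqrt(6)/32 ≈ -0.10417 + 0.076547*I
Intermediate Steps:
T(Z) = Z/3
I(C) = sqrt(2)*sqrt(C) (I(C) = sqrt(2*C) = sqrt(2)*sqrt(C))
E(s) = 5*s/3 + I*sqrt(6) (E(s) = ((1/3)*5)*s + sqrt(2)*sqrt(-3) = 5*s/3 + sqrt(2)*(I*sqrt(3)) = 5*s/3 + I*sqrt(6))
E(-2)/32 = ((5/3)*(-2) + I*sqrt(6))/32 = (-10/3 + I*sqrt(6))*(1/32) = -5/48 + I*sqrt(6)/32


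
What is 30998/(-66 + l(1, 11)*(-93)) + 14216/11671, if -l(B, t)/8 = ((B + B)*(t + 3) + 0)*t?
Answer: 164475647/121530123 ≈ 1.3534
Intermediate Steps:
l(B, t) = -16*B*t*(3 + t) (l(B, t) = -8*((B + B)*(t + 3) + 0)*t = -8*((2*B)*(3 + t) + 0)*t = -8*(2*B*(3 + t) + 0)*t = -8*2*B*(3 + t)*t = -16*B*t*(3 + t))
30998/(-66 + l(1, 11)*(-93)) + 14216/11671 = 30998/(-66 - 16*1*11*(3 + 11)*(-93)) + 14216/11671 = 30998/(-66 - 16*1*11*14*(-93)) + 14216*(1/11671) = 30998/(-66 - 2464*(-93)) + 14216/11671 = 30998/(-66 + 229152) + 14216/11671 = 30998/229086 + 14216/11671 = 30998*(1/229086) + 14216/11671 = 1409/10413 + 14216/11671 = 164475647/121530123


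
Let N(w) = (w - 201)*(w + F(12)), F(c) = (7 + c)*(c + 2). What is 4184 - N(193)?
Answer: 7856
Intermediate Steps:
F(c) = (2 + c)*(7 + c) (F(c) = (7 + c)*(2 + c) = (2 + c)*(7 + c))
N(w) = (-201 + w)*(266 + w) (N(w) = (w - 201)*(w + (14 + 12² + 9*12)) = (-201 + w)*(w + (14 + 144 + 108)) = (-201 + w)*(w + 266) = (-201 + w)*(266 + w))
4184 - N(193) = 4184 - (-53466 + 193² + 65*193) = 4184 - (-53466 + 37249 + 12545) = 4184 - 1*(-3672) = 4184 + 3672 = 7856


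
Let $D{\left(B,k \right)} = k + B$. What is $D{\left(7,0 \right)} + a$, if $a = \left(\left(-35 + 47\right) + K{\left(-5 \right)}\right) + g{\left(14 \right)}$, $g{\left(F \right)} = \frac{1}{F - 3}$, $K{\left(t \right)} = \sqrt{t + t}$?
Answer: $\frac{210}{11} + i \sqrt{10} \approx 19.091 + 3.1623 i$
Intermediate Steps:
$D{\left(B,k \right)} = B + k$
$K{\left(t \right)} = \sqrt{2} \sqrt{t}$ ($K{\left(t \right)} = \sqrt{2 t} = \sqrt{2} \sqrt{t}$)
$g{\left(F \right)} = \frac{1}{-3 + F}$
$a = \frac{133}{11} + i \sqrt{10}$ ($a = \left(\left(-35 + 47\right) + \sqrt{2} \sqrt{-5}\right) + \frac{1}{-3 + 14} = \left(12 + \sqrt{2} i \sqrt{5}\right) + \frac{1}{11} = \left(12 + i \sqrt{10}\right) + \frac{1}{11} = \frac{133}{11} + i \sqrt{10} \approx 12.091 + 3.1623 i$)
$D{\left(7,0 \right)} + a = \left(7 + 0\right) + \left(\frac{133}{11} + i \sqrt{10}\right) = 7 + \left(\frac{133}{11} + i \sqrt{10}\right) = \frac{210}{11} + i \sqrt{10}$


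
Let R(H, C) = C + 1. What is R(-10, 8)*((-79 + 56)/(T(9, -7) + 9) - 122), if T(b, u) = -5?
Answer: -4599/4 ≈ -1149.8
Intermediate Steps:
R(H, C) = 1 + C
R(-10, 8)*((-79 + 56)/(T(9, -7) + 9) - 122) = (1 + 8)*((-79 + 56)/(-5 + 9) - 122) = 9*(-23/4 - 122) = 9*(-511/4) = -4599/4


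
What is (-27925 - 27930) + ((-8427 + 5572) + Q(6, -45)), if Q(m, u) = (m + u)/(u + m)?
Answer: -58709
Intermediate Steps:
Q(m, u) = 1 (Q(m, u) = (m + u)/(m + u) = 1)
(-27925 - 27930) + ((-8427 + 5572) + Q(6, -45)) = (-27925 - 27930) + ((-8427 + 5572) + 1) = -55855 + (-2855 + 1) = -55855 - 2854 = -58709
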